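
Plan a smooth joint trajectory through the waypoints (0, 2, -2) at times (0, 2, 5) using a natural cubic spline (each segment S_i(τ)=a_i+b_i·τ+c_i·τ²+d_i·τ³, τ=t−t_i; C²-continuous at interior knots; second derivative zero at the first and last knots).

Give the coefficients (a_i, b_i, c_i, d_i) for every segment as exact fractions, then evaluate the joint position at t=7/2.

Δ: Δ0=1, Δ1=-4/3
row 1: diag=10, rhs=-14; c'=3/10, d'=-7/5
back: M1=-7/5
M: M0=0, M1=-7/5, M2=0
seg 0: a=0, c=M0/2=0, d=(M1−M0)/(6·2)=-7/60, b=Δ0−h0·(2M0+M1)/6=22/15
seg 1: a=2, c=M1/2=-7/10, d=(M2−M1)/(6·3)=7/90, b=Δ1−h1·(2M1+M2)/6=1/15
t_q=7/2 → seg 1, τ=3/2; S=2+1/15·τ+-7/10·τ²+7/90·τ³=63/80

  seg 0: a=0 b=22/15 c=0 d=-7/60
  seg 1: a=2 b=1/15 c=-7/10 d=7/90
S(7/2) = 63/80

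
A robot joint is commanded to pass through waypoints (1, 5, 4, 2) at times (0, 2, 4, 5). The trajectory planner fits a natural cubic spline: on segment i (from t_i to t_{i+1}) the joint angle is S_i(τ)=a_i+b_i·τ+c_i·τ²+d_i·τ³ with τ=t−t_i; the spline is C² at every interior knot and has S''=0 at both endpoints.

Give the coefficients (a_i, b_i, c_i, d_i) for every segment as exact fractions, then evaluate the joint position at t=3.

  seg 0: a=1 b=28/11 c=0 d=-3/22
  seg 1: a=5 b=10/11 c=-9/11 d=5/88
  seg 2: a=4 b=-37/22 c=-21/44 d=7/44
S(3) = 453/88

Δ: Δ0=2, Δ1=-1/2, Δ2=-2
row 1: diag=8, rhs=-15; c'=1/4, d'=-15/8
row 2: denom=6−2·1/4=11/2; d'=(-9−2·-15/8)/(11/2)=-21/22
back: M2=-21/22
back: M1=-15/8−1/4·-21/22=-18/11
M: M0=0, M1=-18/11, M2=-21/22, M3=0
seg 0: a=1, c=M0/2=0, d=(M1−M0)/(6·2)=-3/22, b=Δ0−h0·(2M0+M1)/6=28/11
seg 1: a=5, c=M1/2=-9/11, d=(M2−M1)/(6·2)=5/88, b=Δ1−h1·(2M1+M2)/6=10/11
seg 2: a=4, c=M2/2=-21/44, d=(M3−M2)/(6·1)=7/44, b=Δ2−h2·(2M2+M3)/6=-37/22
t_q=3 → seg 1, τ=1; S=5+10/11·τ+-9/11·τ²+5/88·τ³=453/88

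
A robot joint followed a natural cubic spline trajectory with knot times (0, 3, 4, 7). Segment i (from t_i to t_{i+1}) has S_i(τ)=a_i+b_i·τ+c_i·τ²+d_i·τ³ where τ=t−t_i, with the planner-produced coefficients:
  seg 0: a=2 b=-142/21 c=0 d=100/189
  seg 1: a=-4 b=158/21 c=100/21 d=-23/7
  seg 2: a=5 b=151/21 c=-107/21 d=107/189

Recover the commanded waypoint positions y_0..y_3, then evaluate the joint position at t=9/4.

y_0 = S_0(0) = a_0 = 2
y_1 = S_1(0) = a_1 = -4
y_2 = S_2(0) = a_2 = 5
y_3 = S_2(3) = -4
t_q=9/4 is in segment 0 (τ=9/4); S_0(τ)=-115/16

y_0=2 y_1=-4 y_2=5 y_3=-4
S(9/4) = -115/16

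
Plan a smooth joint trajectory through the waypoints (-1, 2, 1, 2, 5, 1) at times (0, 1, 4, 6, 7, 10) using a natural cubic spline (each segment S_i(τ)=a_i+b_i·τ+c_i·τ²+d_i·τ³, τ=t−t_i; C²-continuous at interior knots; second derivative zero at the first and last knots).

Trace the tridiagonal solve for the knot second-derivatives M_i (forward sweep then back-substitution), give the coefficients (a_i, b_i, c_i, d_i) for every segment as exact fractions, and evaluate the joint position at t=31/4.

Δ: Δ0=3, Δ1=-1/3, Δ2=1/2, Δ3=3, Δ4=-4/3
row 1: diag=8, rhs=-20; c'=3/8, d'=-5/2
row 2: denom=10−3·3/8=71/8; d'=(5−3·-5/2)/(71/8)=100/71
row 3: denom=6−2·16/71=394/71; d'=(15−2·100/71)/(394/71)=865/394
row 4: denom=8−1·71/394=3081/394; d'=(-26−1·865/394)/(3081/394)=-3703/1027
back: M4=-3703/1027
back: M3=865/394−71/394·-3703/1027=2922/1027
back: M2=100/71−16/71·2922/1027=788/1027
back: M1=-5/2−3/8·788/1027=-2863/1027
M: M0=0, M1=-2863/1027, M2=788/1027, M3=2922/1027, M4=-3703/1027, M5=0
seg 0: a=-1, c=M0/2=0, d=(M1−M0)/(6·1)=-2863/6162, b=Δ0−h0·(2M0+M1)/6=21349/6162
seg 1: a=2, c=M1/2=-2863/2054, d=(M2−M1)/(6·3)=1217/6162, b=Δ1−h1·(2M1+M2)/6=6380/3081
seg 2: a=1, c=M2/2=394/1027, d=(M3−M2)/(6·2)=1067/6162, b=Δ2−h2·(2M2+M3)/6=-455/474
seg 3: a=2, c=M3/2=1461/1027, d=(M4−M3)/(6·1)=-6625/6162, b=Δ3−h3·(2M3+M4)/6=16345/6162
seg 4: a=5, c=M4/2=-3703/2054, d=(M5−M4)/(6·3)=3703/18486, b=Δ4−h4·(2M4+M5)/6=7001/3081
t_q=31/4 → seg 4, τ=3/4; S=5+7001/3081·τ+-3703/2054·τ²+3703/18486·τ³=759113/131456

  seg 0: a=-1 b=21349/6162 c=0 d=-2863/6162
  seg 1: a=2 b=6380/3081 c=-2863/2054 d=1217/6162
  seg 2: a=1 b=-455/474 c=394/1027 d=1067/6162
  seg 3: a=2 b=16345/6162 c=1461/1027 d=-6625/6162
  seg 4: a=5 b=7001/3081 c=-3703/2054 d=3703/18486
S(31/4) = 759113/131456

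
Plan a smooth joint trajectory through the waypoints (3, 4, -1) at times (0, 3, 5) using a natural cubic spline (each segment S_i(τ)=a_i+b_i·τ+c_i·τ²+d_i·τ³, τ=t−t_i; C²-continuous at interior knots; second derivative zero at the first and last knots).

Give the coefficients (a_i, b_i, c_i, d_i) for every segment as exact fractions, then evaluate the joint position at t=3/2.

  seg 0: a=3 b=71/60 c=0 d=-17/180
  seg 1: a=4 b=-41/30 c=-17/20 d=17/120
S(3/2) = 713/160

Δ: Δ0=1/3, Δ1=-5/2
row 1: diag=10, rhs=-17; c'=1/5, d'=-17/10
back: M1=-17/10
M: M0=0, M1=-17/10, M2=0
seg 0: a=3, c=M0/2=0, d=(M1−M0)/(6·3)=-17/180, b=Δ0−h0·(2M0+M1)/6=71/60
seg 1: a=4, c=M1/2=-17/20, d=(M2−M1)/(6·2)=17/120, b=Δ1−h1·(2M1+M2)/6=-41/30
t_q=3/2 → seg 0, τ=3/2; S=3+71/60·τ+0·τ²+-17/180·τ³=713/160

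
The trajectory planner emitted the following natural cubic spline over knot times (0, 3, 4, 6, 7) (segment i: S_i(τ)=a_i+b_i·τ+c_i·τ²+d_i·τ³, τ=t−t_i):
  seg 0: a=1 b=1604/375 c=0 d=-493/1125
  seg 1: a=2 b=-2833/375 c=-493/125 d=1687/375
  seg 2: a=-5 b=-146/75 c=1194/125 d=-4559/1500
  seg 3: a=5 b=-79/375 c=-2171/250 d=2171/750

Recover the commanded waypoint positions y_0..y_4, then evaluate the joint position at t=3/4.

y_0 = S_0(0) = a_0 = 1
y_1 = S_1(0) = a_1 = 2
y_2 = S_2(0) = a_2 = -5
y_3 = S_3(0) = a_3 = 5
y_4 = S_3(1) = -1
t_q=3/4 is in segment 0 (τ=3/4); S_0(τ)=6437/1600

y_0=1 y_1=2 y_2=-5 y_3=5 y_4=-1
S(3/4) = 6437/1600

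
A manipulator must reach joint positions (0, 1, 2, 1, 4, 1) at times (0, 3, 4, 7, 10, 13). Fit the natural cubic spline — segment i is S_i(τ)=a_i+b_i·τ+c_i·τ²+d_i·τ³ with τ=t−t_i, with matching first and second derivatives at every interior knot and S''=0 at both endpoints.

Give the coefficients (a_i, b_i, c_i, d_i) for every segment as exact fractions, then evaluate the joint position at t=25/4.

  seg 0: a=0 b=-5/283 c=0 d=298/7641
  seg 1: a=1 b=293/283 c=298/849 d=-328/849
  seg 2: a=2 b=491/849 c=-686/849 d=428/2547
  seg 3: a=1 b=227/849 c=598/849 d=-1172/7641
  seg 4: a=4 b=299/849 c=-574/849 d=574/7641
S(25/4) = 5093/4528

Δ: Δ0=1/3, Δ1=1, Δ2=-1/3, Δ3=1, Δ4=-1
row 1: diag=8, rhs=4; c'=1/8, d'=1/2
row 2: denom=8−1·1/8=63/8; d'=(-8−1·1/2)/(63/8)=-68/63
row 3: denom=12−3·8/21=76/7; d'=(8−3·-68/63)/(76/7)=59/57
row 4: denom=12−3·21/76=849/76; d'=(-12−3·59/57)/(849/76)=-1148/849
back: M4=-1148/849
back: M3=59/57−21/76·-1148/849=1196/849
back: M2=-68/63−8/21·1196/849=-1372/849
back: M1=1/2−1/8·-1372/849=596/849
M: M0=0, M1=596/849, M2=-1372/849, M3=1196/849, M4=-1148/849, M5=0
seg 0: a=0, c=M0/2=0, d=(M1−M0)/(6·3)=298/7641, b=Δ0−h0·(2M0+M1)/6=-5/283
seg 1: a=1, c=M1/2=298/849, d=(M2−M1)/(6·1)=-328/849, b=Δ1−h1·(2M1+M2)/6=293/283
seg 2: a=2, c=M2/2=-686/849, d=(M3−M2)/(6·3)=428/2547, b=Δ2−h2·(2M2+M3)/6=491/849
seg 3: a=1, c=M3/2=598/849, d=(M4−M3)/(6·3)=-1172/7641, b=Δ3−h3·(2M3+M4)/6=227/849
seg 4: a=4, c=M4/2=-574/849, d=(M5−M4)/(6·3)=574/7641, b=Δ4−h4·(2M4+M5)/6=299/849
t_q=25/4 → seg 2, τ=9/4; S=2+491/849·τ+-686/849·τ²+428/2547·τ³=5093/4528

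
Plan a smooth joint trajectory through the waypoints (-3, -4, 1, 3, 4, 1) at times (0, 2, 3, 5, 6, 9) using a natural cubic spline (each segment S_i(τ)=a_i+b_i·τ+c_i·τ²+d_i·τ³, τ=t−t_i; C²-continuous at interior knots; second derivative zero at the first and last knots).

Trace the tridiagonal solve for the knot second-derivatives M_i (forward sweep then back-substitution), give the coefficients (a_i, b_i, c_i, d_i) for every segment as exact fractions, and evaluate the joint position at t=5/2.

Δ: Δ0=-1/2, Δ1=5, Δ2=1, Δ3=1, Δ4=-1
row 1: diag=6, rhs=33; c'=1/6, d'=11/2
row 2: denom=6−1·1/6=35/6; d'=(-24−1·11/2)/(35/6)=-177/35
row 3: denom=6−2·12/35=186/35; d'=(0−2·-177/35)/(186/35)=59/31
row 4: denom=8−1·35/186=1453/186; d'=(-12−1·59/31)/(1453/186)=-2586/1453
back: M4=-2586/1453
back: M3=59/31−35/186·-2586/1453=3252/1453
back: M2=-177/35−12/35·3252/1453=-8463/1453
back: M1=11/2−1/6·-8463/1453=9402/1453
M: M0=0, M1=9402/1453, M2=-8463/1453, M3=3252/1453, M4=-2586/1453, M5=0
seg 0: a=-3, c=M0/2=0, d=(M1−M0)/(6·2)=1567/2906, b=Δ0−h0·(2M0+M1)/6=-7721/2906
seg 1: a=-4, c=M1/2=4701/1453, d=(M2−M1)/(6·1)=-5955/2906, b=Δ1−h1·(2M1+M2)/6=11083/2906
seg 2: a=1, c=M2/2=-8463/2906, d=(M3−M2)/(6·2)=3905/5812, b=Δ2−h2·(2M2+M3)/6=6011/1453
seg 3: a=3, c=M3/2=1626/1453, d=(M4−M3)/(6·1)=-973/1453, b=Δ3−h3·(2M3+M4)/6=800/1453
seg 4: a=4, c=M4/2=-1293/1453, d=(M5−M4)/(6·3)=431/4359, b=Δ4−h4·(2M4+M5)/6=1133/1453
t_q=5/2 → seg 1, τ=1/2; S=-4+11083/2906·τ+4701/1453·τ²+-5955/2906·τ³=-35811/23248

  seg 0: a=-3 b=-7721/2906 c=0 d=1567/2906
  seg 1: a=-4 b=11083/2906 c=4701/1453 d=-5955/2906
  seg 2: a=1 b=6011/1453 c=-8463/2906 d=3905/5812
  seg 3: a=3 b=800/1453 c=1626/1453 d=-973/1453
  seg 4: a=4 b=1133/1453 c=-1293/1453 d=431/4359
S(5/2) = -35811/23248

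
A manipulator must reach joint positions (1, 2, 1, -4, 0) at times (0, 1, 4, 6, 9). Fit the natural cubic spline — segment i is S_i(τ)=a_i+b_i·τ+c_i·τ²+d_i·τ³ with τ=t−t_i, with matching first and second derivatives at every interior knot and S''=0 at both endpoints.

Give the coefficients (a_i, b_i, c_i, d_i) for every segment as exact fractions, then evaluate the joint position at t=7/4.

  seg 0: a=1 b=359/339 c=0 d=-20/339
  seg 1: a=2 b=299/339 c=-20/113 d=-232/3051
  seg 2: a=1 b=-757/339 c=-292/339 d=329/904
  seg 3: a=-4 b=-889/678 c=1793/1356 d=-1793/12204
S(7/4) = 2287/904

Δ: Δ0=1, Δ1=-1/3, Δ2=-5/2, Δ3=4/3
row 1: diag=8, rhs=-8; c'=3/8, d'=-1
row 2: denom=10−3·3/8=71/8; d'=(-13−3·-1)/(71/8)=-80/71
row 3: denom=10−2·16/71=678/71; d'=(23−2·-80/71)/(678/71)=1793/678
back: M3=1793/678
back: M2=-80/71−16/71·1793/678=-584/339
back: M1=-1−3/8·-584/339=-40/113
M: M0=0, M1=-40/113, M2=-584/339, M3=1793/678, M4=0
seg 0: a=1, c=M0/2=0, d=(M1−M0)/(6·1)=-20/339, b=Δ0−h0·(2M0+M1)/6=359/339
seg 1: a=2, c=M1/2=-20/113, d=(M2−M1)/(6·3)=-232/3051, b=Δ1−h1·(2M1+M2)/6=299/339
seg 2: a=1, c=M2/2=-292/339, d=(M3−M2)/(6·2)=329/904, b=Δ2−h2·(2M2+M3)/6=-757/339
seg 3: a=-4, c=M3/2=1793/1356, d=(M4−M3)/(6·3)=-1793/12204, b=Δ3−h3·(2M3+M4)/6=-889/678
t_q=7/4 → seg 1, τ=3/4; S=2+299/339·τ+-20/113·τ²+-232/3051·τ³=2287/904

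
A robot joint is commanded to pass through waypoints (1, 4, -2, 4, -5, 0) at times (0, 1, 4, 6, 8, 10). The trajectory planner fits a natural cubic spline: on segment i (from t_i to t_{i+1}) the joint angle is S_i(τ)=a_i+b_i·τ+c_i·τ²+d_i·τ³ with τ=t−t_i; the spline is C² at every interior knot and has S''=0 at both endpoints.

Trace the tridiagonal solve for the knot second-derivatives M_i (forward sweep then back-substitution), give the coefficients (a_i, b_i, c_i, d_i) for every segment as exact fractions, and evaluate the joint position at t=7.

  seg 0: a=1 b=4049/1001 c=0 d=-1046/1001
  seg 1: a=4 b=911/1001 c=-3138/1001 d=197/273
  seg 2: a=-2 b=122/77 c=3363/1001 d=-5309/4004
  seg 3: a=4 b=-127/143 c=-9201/2002 d=11171/8008
  seg 4: a=-5 b=-5069/2002 c=15111/4004 d=-5037/8008
S(7) = -713/8008

Δ: Δ0=3, Δ1=-2, Δ2=3, Δ3=-9/2, Δ4=5/2
row 1: diag=8, rhs=-30; c'=3/8, d'=-15/4
row 2: denom=10−3·3/8=71/8; d'=(30−3·-15/4)/(71/8)=330/71
row 3: denom=8−2·16/71=536/71; d'=(-45−2·330/71)/(536/71)=-3855/536
row 4: denom=8−2·71/268=1001/134; d'=(42−2·-3855/536)/(1001/134)=15111/2002
back: M4=15111/2002
back: M3=-3855/536−71/268·15111/2002=-9201/1001
back: M2=330/71−16/71·-9201/1001=6726/1001
back: M1=-15/4−3/8·6726/1001=-6276/1001
M: M0=0, M1=-6276/1001, M2=6726/1001, M3=-9201/1001, M4=15111/2002, M5=0
seg 0: a=1, c=M0/2=0, d=(M1−M0)/(6·1)=-1046/1001, b=Δ0−h0·(2M0+M1)/6=4049/1001
seg 1: a=4, c=M1/2=-3138/1001, d=(M2−M1)/(6·3)=197/273, b=Δ1−h1·(2M1+M2)/6=911/1001
seg 2: a=-2, c=M2/2=3363/1001, d=(M3−M2)/(6·2)=-5309/4004, b=Δ2−h2·(2M2+M3)/6=122/77
seg 3: a=4, c=M3/2=-9201/2002, d=(M4−M3)/(6·2)=11171/8008, b=Δ3−h3·(2M3+M4)/6=-127/143
seg 4: a=-5, c=M4/2=15111/4004, d=(M5−M4)/(6·2)=-5037/8008, b=Δ4−h4·(2M4+M5)/6=-5069/2002
t_q=7 → seg 3, τ=1; S=4+-127/143·τ+-9201/2002·τ²+11171/8008·τ³=-713/8008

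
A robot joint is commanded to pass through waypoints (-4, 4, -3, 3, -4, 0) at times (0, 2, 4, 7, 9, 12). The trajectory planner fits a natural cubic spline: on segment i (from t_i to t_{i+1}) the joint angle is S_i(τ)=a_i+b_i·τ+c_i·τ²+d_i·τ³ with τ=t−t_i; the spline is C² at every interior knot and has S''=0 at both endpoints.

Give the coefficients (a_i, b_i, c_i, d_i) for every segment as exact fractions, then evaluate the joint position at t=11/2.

  seg 0: a=-4 b=21121/3288 c=0 d=-7969/13152
  seg 1: a=4 b=-1393/1644 c=-7969/2192 d=15185/13152
  seg 2: a=-3 b=-5045/3288 c=451/137 d=-20851/29592
  seg 3: a=3 b=-1327/1644 c=-10027/3288 d=350/411
  seg 4: a=-4 b=-1527/548 c=6773/3288 d=-6773/29592
S(11/2) = -2391/8768

Δ: Δ0=4, Δ1=-7/2, Δ2=2, Δ3=-7/2, Δ4=4/3
row 1: diag=8, rhs=-45; c'=1/4, d'=-45/8
row 2: denom=10−2·1/4=19/2; d'=(33−2·-45/8)/(19/2)=177/38
row 3: denom=10−3·6/19=172/19; d'=(-33−3·177/38)/(172/19)=-1785/344
row 4: denom=10−2·19/86=411/43; d'=(29−2·-1785/344)/(411/43)=6773/1644
back: M4=6773/1644
back: M3=-1785/344−19/86·6773/1644=-10027/1644
back: M2=177/38−6/19·-10027/1644=902/137
back: M1=-45/8−1/4·902/137=-7969/1096
M: M0=0, M1=-7969/1096, M2=902/137, M3=-10027/1644, M4=6773/1644, M5=0
seg 0: a=-4, c=M0/2=0, d=(M1−M0)/(6·2)=-7969/13152, b=Δ0−h0·(2M0+M1)/6=21121/3288
seg 1: a=4, c=M1/2=-7969/2192, d=(M2−M1)/(6·2)=15185/13152, b=Δ1−h1·(2M1+M2)/6=-1393/1644
seg 2: a=-3, c=M2/2=451/137, d=(M3−M2)/(6·3)=-20851/29592, b=Δ2−h2·(2M2+M3)/6=-5045/3288
seg 3: a=3, c=M3/2=-10027/3288, d=(M4−M3)/(6·2)=350/411, b=Δ3−h3·(2M3+M4)/6=-1327/1644
seg 4: a=-4, c=M4/2=6773/3288, d=(M5−M4)/(6·3)=-6773/29592, b=Δ4−h4·(2M4+M5)/6=-1527/548
t_q=11/2 → seg 2, τ=3/2; S=-3+-5045/3288·τ+451/137·τ²+-20851/29592·τ³=-2391/8768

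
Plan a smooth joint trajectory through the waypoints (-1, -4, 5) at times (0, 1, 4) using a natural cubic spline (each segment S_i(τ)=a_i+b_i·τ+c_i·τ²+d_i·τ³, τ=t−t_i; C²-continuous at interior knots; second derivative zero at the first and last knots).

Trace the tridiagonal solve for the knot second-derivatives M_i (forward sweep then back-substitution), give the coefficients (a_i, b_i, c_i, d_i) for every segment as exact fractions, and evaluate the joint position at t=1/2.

Δ: Δ0=-3, Δ1=3
row 1: diag=8, rhs=36; c'=3/8, d'=9/2
back: M1=9/2
M: M0=0, M1=9/2, M2=0
seg 0: a=-1, c=M0/2=0, d=(M1−M0)/(6·1)=3/4, b=Δ0−h0·(2M0+M1)/6=-15/4
seg 1: a=-4, c=M1/2=9/4, d=(M2−M1)/(6·3)=-1/4, b=Δ1−h1·(2M1+M2)/6=-3/2
t_q=1/2 → seg 0, τ=1/2; S=-1+-15/4·τ+0·τ²+3/4·τ³=-89/32

  seg 0: a=-1 b=-15/4 c=0 d=3/4
  seg 1: a=-4 b=-3/2 c=9/4 d=-1/4
S(1/2) = -89/32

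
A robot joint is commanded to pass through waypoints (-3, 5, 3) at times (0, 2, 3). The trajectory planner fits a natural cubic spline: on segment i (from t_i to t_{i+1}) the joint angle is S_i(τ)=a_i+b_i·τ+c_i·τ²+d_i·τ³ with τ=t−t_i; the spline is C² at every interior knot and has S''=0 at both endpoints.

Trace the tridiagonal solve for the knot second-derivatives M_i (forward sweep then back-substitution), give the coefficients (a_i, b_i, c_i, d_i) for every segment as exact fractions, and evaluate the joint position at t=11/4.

Δ: Δ0=4, Δ1=-2
row 1: diag=6, rhs=-36; c'=1/6, d'=-6
back: M1=-6
M: M0=0, M1=-6, M2=0
seg 0: a=-3, c=M0/2=0, d=(M1−M0)/(6·2)=-1/2, b=Δ0−h0·(2M0+M1)/6=6
seg 1: a=5, c=M1/2=-3, d=(M2−M1)/(6·1)=1, b=Δ1−h1·(2M1+M2)/6=0
t_q=11/4 → seg 1, τ=3/4; S=5+0·τ+-3·τ²+1·τ³=239/64

  seg 0: a=-3 b=6 c=0 d=-1/2
  seg 1: a=5 b=0 c=-3 d=1
S(11/4) = 239/64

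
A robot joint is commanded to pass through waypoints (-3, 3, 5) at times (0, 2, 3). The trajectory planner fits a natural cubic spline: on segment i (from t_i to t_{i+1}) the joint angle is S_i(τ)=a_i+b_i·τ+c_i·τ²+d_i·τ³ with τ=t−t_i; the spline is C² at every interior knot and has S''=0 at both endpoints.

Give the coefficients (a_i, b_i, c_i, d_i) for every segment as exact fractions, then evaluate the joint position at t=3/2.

  seg 0: a=-3 b=10/3 c=0 d=-1/12
  seg 1: a=3 b=7/3 c=-1/2 d=1/6
S(3/2) = 55/32

Δ: Δ0=3, Δ1=2
row 1: diag=6, rhs=-6; c'=1/6, d'=-1
back: M1=-1
M: M0=0, M1=-1, M2=0
seg 0: a=-3, c=M0/2=0, d=(M1−M0)/(6·2)=-1/12, b=Δ0−h0·(2M0+M1)/6=10/3
seg 1: a=3, c=M1/2=-1/2, d=(M2−M1)/(6·1)=1/6, b=Δ1−h1·(2M1+M2)/6=7/3
t_q=3/2 → seg 0, τ=3/2; S=-3+10/3·τ+0·τ²+-1/12·τ³=55/32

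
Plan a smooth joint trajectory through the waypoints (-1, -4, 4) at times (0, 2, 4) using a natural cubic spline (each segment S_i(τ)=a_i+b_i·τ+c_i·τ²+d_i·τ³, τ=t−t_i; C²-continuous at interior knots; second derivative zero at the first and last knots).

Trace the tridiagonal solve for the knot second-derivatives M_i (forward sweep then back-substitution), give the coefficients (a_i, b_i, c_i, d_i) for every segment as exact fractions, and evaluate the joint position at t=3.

  seg 0: a=-1 b=-23/8 c=0 d=11/32
  seg 1: a=-4 b=5/4 c=33/16 d=-11/32
S(3) = -33/32

Δ: Δ0=-3/2, Δ1=4
row 1: diag=8, rhs=33; c'=1/4, d'=33/8
back: M1=33/8
M: M0=0, M1=33/8, M2=0
seg 0: a=-1, c=M0/2=0, d=(M1−M0)/(6·2)=11/32, b=Δ0−h0·(2M0+M1)/6=-23/8
seg 1: a=-4, c=M1/2=33/16, d=(M2−M1)/(6·2)=-11/32, b=Δ1−h1·(2M1+M2)/6=5/4
t_q=3 → seg 1, τ=1; S=-4+5/4·τ+33/16·τ²+-11/32·τ³=-33/32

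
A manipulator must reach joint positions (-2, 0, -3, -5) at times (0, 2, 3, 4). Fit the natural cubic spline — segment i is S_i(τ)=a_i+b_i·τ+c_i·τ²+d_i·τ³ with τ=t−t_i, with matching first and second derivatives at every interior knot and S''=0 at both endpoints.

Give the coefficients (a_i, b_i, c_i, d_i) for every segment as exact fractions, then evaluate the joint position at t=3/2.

Δ: Δ0=1, Δ1=-3, Δ2=-2
row 1: diag=6, rhs=-24; c'=1/6, d'=-4
row 2: denom=4−1·1/6=23/6; d'=(6−1·-4)/(23/6)=60/23
back: M2=60/23
back: M1=-4−1/6·60/23=-102/23
M: M0=0, M1=-102/23, M2=60/23, M3=0
seg 0: a=-2, c=M0/2=0, d=(M1−M0)/(6·2)=-17/46, b=Δ0−h0·(2M0+M1)/6=57/23
seg 1: a=0, c=M1/2=-51/23, d=(M2−M1)/(6·1)=27/23, b=Δ1−h1·(2M1+M2)/6=-45/23
seg 2: a=-3, c=M2/2=30/23, d=(M3−M2)/(6·1)=-10/23, b=Δ2−h2·(2M2+M3)/6=-66/23
t_q=3/2 → seg 0, τ=3/2; S=-2+57/23·τ+0·τ²+-17/46·τ³=173/368

  seg 0: a=-2 b=57/23 c=0 d=-17/46
  seg 1: a=0 b=-45/23 c=-51/23 d=27/23
  seg 2: a=-3 b=-66/23 c=30/23 d=-10/23
S(3/2) = 173/368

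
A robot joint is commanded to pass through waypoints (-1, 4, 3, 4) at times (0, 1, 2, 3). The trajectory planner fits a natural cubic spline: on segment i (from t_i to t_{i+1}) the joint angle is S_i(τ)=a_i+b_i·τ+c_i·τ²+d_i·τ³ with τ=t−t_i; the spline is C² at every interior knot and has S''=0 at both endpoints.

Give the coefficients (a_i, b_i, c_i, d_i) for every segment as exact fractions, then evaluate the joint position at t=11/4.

Δ: Δ0=5, Δ1=-1, Δ2=1
row 1: diag=4, rhs=-36; c'=1/4, d'=-9
row 2: denom=4−1·1/4=15/4; d'=(12−1·-9)/(15/4)=28/5
back: M2=28/5
back: M1=-9−1/4·28/5=-52/5
M: M0=0, M1=-52/5, M2=28/5, M3=0
seg 0: a=-1, c=M0/2=0, d=(M1−M0)/(6·1)=-26/15, b=Δ0−h0·(2M0+M1)/6=101/15
seg 1: a=4, c=M1/2=-26/5, d=(M2−M1)/(6·1)=8/3, b=Δ1−h1·(2M1+M2)/6=23/15
seg 2: a=3, c=M2/2=14/5, d=(M3−M2)/(6·1)=-14/15, b=Δ2−h2·(2M2+M3)/6=-13/15
t_q=11/4 → seg 2, τ=3/4; S=3+-13/15·τ+14/5·τ²+-14/15·τ³=113/32

  seg 0: a=-1 b=101/15 c=0 d=-26/15
  seg 1: a=4 b=23/15 c=-26/5 d=8/3
  seg 2: a=3 b=-13/15 c=14/5 d=-14/15
S(11/4) = 113/32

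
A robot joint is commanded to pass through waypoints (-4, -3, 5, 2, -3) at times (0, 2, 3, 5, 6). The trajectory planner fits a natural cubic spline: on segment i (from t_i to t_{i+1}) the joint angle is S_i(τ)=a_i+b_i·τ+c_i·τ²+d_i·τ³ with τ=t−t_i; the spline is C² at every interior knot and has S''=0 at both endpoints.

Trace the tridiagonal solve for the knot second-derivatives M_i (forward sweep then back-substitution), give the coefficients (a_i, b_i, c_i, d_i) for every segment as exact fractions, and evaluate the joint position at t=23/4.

Δ: Δ0=1/2, Δ1=8, Δ2=-3/2, Δ3=-5
row 1: diag=6, rhs=45; c'=1/6, d'=15/2
row 2: denom=6−1·1/6=35/6; d'=(-57−1·15/2)/(35/6)=-387/35
row 3: denom=6−2·12/35=186/35; d'=(-21−2·-387/35)/(186/35)=13/62
back: M3=13/62
back: M2=-387/35−12/35·13/62=-345/31
back: M1=15/2−1/6·-345/31=290/31
M: M0=0, M1=290/31, M2=-345/31, M3=13/62, M4=0
seg 0: a=-4, c=M0/2=0, d=(M1−M0)/(6·2)=145/186, b=Δ0−h0·(2M0+M1)/6=-487/186
seg 1: a=-3, c=M1/2=145/31, d=(M2−M1)/(6·1)=-635/186, b=Δ1−h1·(2M1+M2)/6=1253/186
seg 2: a=5, c=M2/2=-345/62, d=(M3−M2)/(6·2)=703/744, b=Δ2−h2·(2M2+M3)/6=544/93
seg 3: a=2, c=M3/2=13/124, d=(M4−M3)/(6·1)=-13/372, b=Δ3−h3·(2M3+M4)/6=-943/186
t_q=23/4 → seg 3, τ=3/4; S=2+-943/186·τ+13/124·τ²+-13/372·τ³=-13953/7936

  seg 0: a=-4 b=-487/186 c=0 d=145/186
  seg 1: a=-3 b=1253/186 c=145/31 d=-635/186
  seg 2: a=5 b=544/93 c=-345/62 d=703/744
  seg 3: a=2 b=-943/186 c=13/124 d=-13/372
S(23/4) = -13953/7936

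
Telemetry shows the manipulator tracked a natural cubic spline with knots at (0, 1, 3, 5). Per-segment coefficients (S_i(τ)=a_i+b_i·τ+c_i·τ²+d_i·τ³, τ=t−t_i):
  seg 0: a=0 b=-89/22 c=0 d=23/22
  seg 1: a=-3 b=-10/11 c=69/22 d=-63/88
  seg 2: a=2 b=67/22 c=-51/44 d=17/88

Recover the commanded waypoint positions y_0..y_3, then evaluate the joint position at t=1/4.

y_0=0 y_1=-3 y_2=2 y_3=5
S(1/4) = -1401/1408

y_0 = S_0(0) = a_0 = 0
y_1 = S_1(0) = a_1 = -3
y_2 = S_2(0) = a_2 = 2
y_3 = S_2(2) = 5
t_q=1/4 is in segment 0 (τ=1/4); S_0(τ)=-1401/1408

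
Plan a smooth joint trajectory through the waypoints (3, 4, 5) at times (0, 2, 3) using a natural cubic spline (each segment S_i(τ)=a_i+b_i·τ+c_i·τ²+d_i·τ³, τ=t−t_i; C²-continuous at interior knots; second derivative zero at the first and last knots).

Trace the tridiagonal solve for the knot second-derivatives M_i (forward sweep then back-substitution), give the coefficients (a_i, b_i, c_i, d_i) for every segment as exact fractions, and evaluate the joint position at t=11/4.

  seg 0: a=3 b=1/3 c=0 d=1/24
  seg 1: a=4 b=5/6 c=1/4 d=-1/12
S(11/4) = 1211/256

Δ: Δ0=1/2, Δ1=1
row 1: diag=6, rhs=3; c'=1/6, d'=1/2
back: M1=1/2
M: M0=0, M1=1/2, M2=0
seg 0: a=3, c=M0/2=0, d=(M1−M0)/(6·2)=1/24, b=Δ0−h0·(2M0+M1)/6=1/3
seg 1: a=4, c=M1/2=1/4, d=(M2−M1)/(6·1)=-1/12, b=Δ1−h1·(2M1+M2)/6=5/6
t_q=11/4 → seg 1, τ=3/4; S=4+5/6·τ+1/4·τ²+-1/12·τ³=1211/256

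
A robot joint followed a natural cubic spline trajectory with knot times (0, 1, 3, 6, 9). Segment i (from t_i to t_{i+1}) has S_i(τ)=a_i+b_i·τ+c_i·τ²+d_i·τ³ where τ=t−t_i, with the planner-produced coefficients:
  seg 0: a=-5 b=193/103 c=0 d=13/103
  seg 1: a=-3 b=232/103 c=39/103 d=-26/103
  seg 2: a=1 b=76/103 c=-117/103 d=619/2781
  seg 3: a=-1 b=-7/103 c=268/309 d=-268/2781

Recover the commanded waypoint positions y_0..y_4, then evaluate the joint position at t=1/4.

y_0 = S_0(0) = a_0 = -5
y_1 = S_1(0) = a_1 = -3
y_2 = S_2(0) = a_2 = 1
y_3 = S_3(0) = a_3 = -1
y_4 = S_3(3) = 4
t_q=1/4 is in segment 0 (τ=1/4); S_0(τ)=-29859/6592

y_0=-5 y_1=-3 y_2=1 y_3=-1 y_4=4
S(1/4) = -29859/6592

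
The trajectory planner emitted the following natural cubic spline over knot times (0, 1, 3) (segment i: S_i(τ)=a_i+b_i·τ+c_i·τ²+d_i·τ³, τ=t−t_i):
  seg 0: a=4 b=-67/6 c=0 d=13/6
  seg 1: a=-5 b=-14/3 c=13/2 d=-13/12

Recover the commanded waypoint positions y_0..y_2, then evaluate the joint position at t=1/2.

y_0 = S_0(0) = a_0 = 4
y_1 = S_1(0) = a_1 = -5
y_2 = S_1(2) = 3
t_q=1/2 is in segment 0 (τ=1/2); S_0(τ)=-21/16

y_0=4 y_1=-5 y_2=3
S(1/2) = -21/16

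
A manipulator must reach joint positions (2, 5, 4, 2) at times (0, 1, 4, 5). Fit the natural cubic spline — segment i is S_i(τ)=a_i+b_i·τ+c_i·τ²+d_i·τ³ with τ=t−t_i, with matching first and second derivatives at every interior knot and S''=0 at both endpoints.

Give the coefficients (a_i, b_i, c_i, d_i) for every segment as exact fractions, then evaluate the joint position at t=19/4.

Δ: Δ0=3, Δ1=-1/3, Δ2=-2
row 1: diag=8, rhs=-20; c'=3/8, d'=-5/2
row 2: denom=8−3·3/8=55/8; d'=(-10−3·-5/2)/(55/8)=-4/11
back: M2=-4/11
back: M1=-5/2−3/8·-4/11=-26/11
M: M0=0, M1=-26/11, M2=-4/11, M3=0
seg 0: a=2, c=M0/2=0, d=(M1−M0)/(6·1)=-13/33, b=Δ0−h0·(2M0+M1)/6=112/33
seg 1: a=5, c=M1/2=-13/11, d=(M2−M1)/(6·3)=1/9, b=Δ1−h1·(2M1+M2)/6=73/33
seg 2: a=4, c=M2/2=-2/11, d=(M3−M2)/(6·1)=2/33, b=Δ2−h2·(2M2+M3)/6=-62/33
t_q=19/4 → seg 2, τ=3/4; S=4+-62/33·τ+-2/11·τ²+2/33·τ³=885/352

  seg 0: a=2 b=112/33 c=0 d=-13/33
  seg 1: a=5 b=73/33 c=-13/11 d=1/9
  seg 2: a=4 b=-62/33 c=-2/11 d=2/33
S(19/4) = 885/352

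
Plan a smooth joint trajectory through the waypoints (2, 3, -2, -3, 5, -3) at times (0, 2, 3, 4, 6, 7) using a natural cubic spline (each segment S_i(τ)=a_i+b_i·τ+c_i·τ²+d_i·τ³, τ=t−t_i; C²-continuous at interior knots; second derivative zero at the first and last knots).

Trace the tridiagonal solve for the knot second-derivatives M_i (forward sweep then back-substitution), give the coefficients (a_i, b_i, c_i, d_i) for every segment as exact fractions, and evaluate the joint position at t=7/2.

  seg 0: a=2 b=92/35 c=0 d=-149/280
  seg 1: a=3 b=-263/70 c=-447/140 d=39/20
  seg 2: a=-2 b=-601/140 c=93/35 d=89/140
  seg 3: a=-3 b=41/14 c=639/140 d=-141/70
  seg 4: a=5 b=-209/70 c=-1053/140 d=351/140
S(7/2) = -3811/1120

Δ: Δ0=1/2, Δ1=-5, Δ2=-1, Δ3=4, Δ4=-8
row 1: diag=6, rhs=-33; c'=1/6, d'=-11/2
row 2: denom=4−1·1/6=23/6; d'=(24−1·-11/2)/(23/6)=177/23
row 3: denom=6−1·6/23=132/23; d'=(30−1·177/23)/(132/23)=171/44
row 4: denom=6−2·23/66=175/33; d'=(-72−2·171/44)/(175/33)=-1053/70
back: M4=-1053/70
back: M3=171/44−23/66·-1053/70=639/70
back: M2=177/23−6/23·639/70=186/35
back: M1=-11/2−1/6·186/35=-447/70
M: M0=0, M1=-447/70, M2=186/35, M3=639/70, M4=-1053/70, M5=0
seg 0: a=2, c=M0/2=0, d=(M1−M0)/(6·2)=-149/280, b=Δ0−h0·(2M0+M1)/6=92/35
seg 1: a=3, c=M1/2=-447/140, d=(M2−M1)/(6·1)=39/20, b=Δ1−h1·(2M1+M2)/6=-263/70
seg 2: a=-2, c=M2/2=93/35, d=(M3−M2)/(6·1)=89/140, b=Δ2−h2·(2M2+M3)/6=-601/140
seg 3: a=-3, c=M3/2=639/140, d=(M4−M3)/(6·2)=-141/70, b=Δ3−h3·(2M3+M4)/6=41/14
seg 4: a=5, c=M4/2=-1053/140, d=(M5−M4)/(6·1)=351/140, b=Δ4−h4·(2M4+M5)/6=-209/70
t_q=7/2 → seg 2, τ=1/2; S=-2+-601/140·τ+93/35·τ²+89/140·τ³=-3811/1120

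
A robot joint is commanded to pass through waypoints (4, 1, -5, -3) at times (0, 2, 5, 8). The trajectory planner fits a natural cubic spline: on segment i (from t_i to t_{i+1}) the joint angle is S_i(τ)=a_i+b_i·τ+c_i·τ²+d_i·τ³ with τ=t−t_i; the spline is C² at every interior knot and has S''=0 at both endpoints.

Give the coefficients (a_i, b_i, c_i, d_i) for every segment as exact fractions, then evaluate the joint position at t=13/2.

Δ: Δ0=-3/2, Δ1=-2, Δ2=2/3
row 1: diag=10, rhs=-3; c'=3/10, d'=-3/10
row 2: denom=12−3·3/10=111/10; d'=(16−3·-3/10)/(111/10)=169/111
back: M2=169/111
back: M1=-3/10−3/10·169/111=-28/37
M: M0=0, M1=-28/37, M2=169/111, M3=0
seg 0: a=4, c=M0/2=0, d=(M1−M0)/(6·2)=-7/111, b=Δ0−h0·(2M0+M1)/6=-277/222
seg 1: a=1, c=M1/2=-14/37, d=(M2−M1)/(6·3)=253/1998, b=Δ1−h1·(2M1+M2)/6=-445/222
seg 2: a=-5, c=M2/2=169/222, d=(M3−M2)/(6·3)=-169/1998, b=Δ2−h2·(2M2+M3)/6=-95/111
t_q=13/2 → seg 2, τ=3/2; S=-5+-95/111·τ+169/222·τ²+-169/1998·τ³=-2875/592

  seg 0: a=4 b=-277/222 c=0 d=-7/111
  seg 1: a=1 b=-445/222 c=-14/37 d=253/1998
  seg 2: a=-5 b=-95/111 c=169/222 d=-169/1998
S(13/2) = -2875/592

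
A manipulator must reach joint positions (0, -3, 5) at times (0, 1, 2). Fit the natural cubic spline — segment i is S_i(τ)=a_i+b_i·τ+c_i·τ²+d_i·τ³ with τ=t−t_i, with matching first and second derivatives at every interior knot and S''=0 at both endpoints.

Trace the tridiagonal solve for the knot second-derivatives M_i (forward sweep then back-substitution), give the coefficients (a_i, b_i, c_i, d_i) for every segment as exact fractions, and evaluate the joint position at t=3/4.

  seg 0: a=0 b=-23/4 c=0 d=11/4
  seg 1: a=-3 b=5/2 c=33/4 d=-11/4
S(3/4) = -807/256

Δ: Δ0=-3, Δ1=8
row 1: diag=4, rhs=66; c'=1/4, d'=33/2
back: M1=33/2
M: M0=0, M1=33/2, M2=0
seg 0: a=0, c=M0/2=0, d=(M1−M0)/(6·1)=11/4, b=Δ0−h0·(2M0+M1)/6=-23/4
seg 1: a=-3, c=M1/2=33/4, d=(M2−M1)/(6·1)=-11/4, b=Δ1−h1·(2M1+M2)/6=5/2
t_q=3/4 → seg 0, τ=3/4; S=0+-23/4·τ+0·τ²+11/4·τ³=-807/256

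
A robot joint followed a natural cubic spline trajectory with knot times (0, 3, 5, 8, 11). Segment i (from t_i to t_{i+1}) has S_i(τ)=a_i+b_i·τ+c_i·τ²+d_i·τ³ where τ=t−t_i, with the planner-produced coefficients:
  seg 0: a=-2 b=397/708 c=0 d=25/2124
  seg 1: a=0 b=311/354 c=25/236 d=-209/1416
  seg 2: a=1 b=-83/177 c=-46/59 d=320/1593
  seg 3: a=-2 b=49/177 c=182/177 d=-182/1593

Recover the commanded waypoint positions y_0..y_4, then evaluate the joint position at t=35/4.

y_0 = S_0(0) = a_0 = -2
y_1 = S_1(0) = a_1 = 0
y_2 = S_2(0) = a_2 = 1
y_3 = S_3(0) = a_3 = -2
y_4 = S_3(3) = 5
t_q=35/4 is in segment 3 (τ=3/4); S_3(τ)=-2383/1888

y_0=-2 y_1=0 y_2=1 y_3=-2 y_4=5
S(35/4) = -2383/1888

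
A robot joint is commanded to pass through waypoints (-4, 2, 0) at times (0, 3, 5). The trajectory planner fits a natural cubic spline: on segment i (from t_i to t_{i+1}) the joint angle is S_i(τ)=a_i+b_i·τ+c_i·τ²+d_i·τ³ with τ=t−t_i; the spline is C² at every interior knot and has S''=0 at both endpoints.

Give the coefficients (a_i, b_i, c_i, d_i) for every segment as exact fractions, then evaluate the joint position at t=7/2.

  seg 0: a=-4 b=29/10 c=0 d=-1/10
  seg 1: a=2 b=1/5 c=-9/10 d=3/20
S(7/2) = 303/160

Δ: Δ0=2, Δ1=-1
row 1: diag=10, rhs=-18; c'=1/5, d'=-9/5
back: M1=-9/5
M: M0=0, M1=-9/5, M2=0
seg 0: a=-4, c=M0/2=0, d=(M1−M0)/(6·3)=-1/10, b=Δ0−h0·(2M0+M1)/6=29/10
seg 1: a=2, c=M1/2=-9/10, d=(M2−M1)/(6·2)=3/20, b=Δ1−h1·(2M1+M2)/6=1/5
t_q=7/2 → seg 1, τ=1/2; S=2+1/5·τ+-9/10·τ²+3/20·τ³=303/160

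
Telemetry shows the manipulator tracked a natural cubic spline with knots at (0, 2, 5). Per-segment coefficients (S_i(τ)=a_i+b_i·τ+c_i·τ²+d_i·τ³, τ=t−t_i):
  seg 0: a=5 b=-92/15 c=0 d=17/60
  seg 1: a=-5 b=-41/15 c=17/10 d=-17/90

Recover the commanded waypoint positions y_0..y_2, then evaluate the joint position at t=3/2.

y_0 = S_0(0) = a_0 = 5
y_1 = S_1(0) = a_1 = -5
y_2 = S_1(3) = -3
t_q=3/2 is in segment 0 (τ=3/2); S_0(τ)=-519/160

y_0=5 y_1=-5 y_2=-3
S(3/2) = -519/160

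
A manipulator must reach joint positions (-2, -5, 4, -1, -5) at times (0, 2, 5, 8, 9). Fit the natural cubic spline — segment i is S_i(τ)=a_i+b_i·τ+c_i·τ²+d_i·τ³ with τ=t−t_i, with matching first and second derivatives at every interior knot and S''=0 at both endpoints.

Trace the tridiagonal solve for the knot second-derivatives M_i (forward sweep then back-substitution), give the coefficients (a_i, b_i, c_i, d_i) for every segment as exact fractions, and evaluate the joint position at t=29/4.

Δ: Δ0=-3/2, Δ1=3, Δ2=-5/3, Δ3=-4
row 1: diag=10, rhs=27; c'=3/10, d'=27/10
row 2: denom=12−3·3/10=111/10; d'=(-28−3·27/10)/(111/10)=-361/111
row 3: denom=8−3·10/37=266/37; d'=(-14−3·-361/111)/(266/37)=-157/266
back: M3=-157/266
back: M2=-361/111−10/37·-157/266=-1234/399
back: M1=27/10−3/10·-1234/399=965/266
M: M0=0, M1=965/266, M2=-1234/399, M3=-157/266, M4=0
seg 0: a=-2, c=M0/2=0, d=(M1−M0)/(6·2)=965/3192, b=Δ0−h0·(2M0+M1)/6=-1081/399
seg 1: a=-5, c=M1/2=965/532, d=(M2−M1)/(6·3)=-5363/14364, b=Δ1−h1·(2M1+M2)/6=733/798
seg 2: a=4, c=M2/2=-617/399, d=(M3−M2)/(6·3)=1997/14364, b=Δ2−h2·(2M2+M3)/6=2747/1596
seg 3: a=-1, c=M3/2=-157/532, d=(M4−M3)/(6·1)=157/1596, b=Δ3−h3·(2M3+M4)/6=-3035/798
t_q=29/4 → seg 2, τ=9/4; S=4+2747/1596·τ+-617/399·τ²+1997/14364·τ³=2917/1792

  seg 0: a=-2 b=-1081/399 c=0 d=965/3192
  seg 1: a=-5 b=733/798 c=965/532 d=-5363/14364
  seg 2: a=4 b=2747/1596 c=-617/399 d=1997/14364
  seg 3: a=-1 b=-3035/798 c=-157/532 d=157/1596
S(29/4) = 2917/1792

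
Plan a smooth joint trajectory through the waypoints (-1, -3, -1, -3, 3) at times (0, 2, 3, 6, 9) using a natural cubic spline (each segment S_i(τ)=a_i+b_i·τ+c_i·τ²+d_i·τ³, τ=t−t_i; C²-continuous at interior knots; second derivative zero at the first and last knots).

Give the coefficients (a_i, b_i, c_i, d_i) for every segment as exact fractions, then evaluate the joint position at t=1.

Δ: Δ0=-1, Δ1=2, Δ2=-2/3, Δ3=2
row 1: diag=6, rhs=18; c'=1/6, d'=3
row 2: denom=8−1·1/6=47/6; d'=(-16−1·3)/(47/6)=-114/47
row 3: denom=12−3·18/47=510/47; d'=(16−3·-114/47)/(510/47)=547/255
back: M3=547/255
back: M2=-114/47−18/47·547/255=-276/85
back: M1=3−1/6·-276/85=301/85
M: M0=0, M1=301/85, M2=-276/85, M3=547/255, M4=0
seg 0: a=-1, c=M0/2=0, d=(M1−M0)/(6·2)=301/1020, b=Δ0−h0·(2M0+M1)/6=-556/255
seg 1: a=-3, c=M1/2=301/170, d=(M2−M1)/(6·1)=-577/510, b=Δ1−h1·(2M1+M2)/6=347/255
seg 2: a=-1, c=M2/2=-138/85, d=(M3−M2)/(6·3)=275/918, b=Δ2−h2·(2M2+M3)/6=769/510
seg 3: a=-3, c=M3/2=547/510, d=(M4−M3)/(6·3)=-547/4590, b=Δ3−h3·(2M3+M4)/6=-37/255
t_q=1 → seg 0, τ=1; S=-1+-556/255·τ+0·τ²+301/1020·τ³=-981/340

  seg 0: a=-1 b=-556/255 c=0 d=301/1020
  seg 1: a=-3 b=347/255 c=301/170 d=-577/510
  seg 2: a=-1 b=769/510 c=-138/85 d=275/918
  seg 3: a=-3 b=-37/255 c=547/510 d=-547/4590
S(1) = -981/340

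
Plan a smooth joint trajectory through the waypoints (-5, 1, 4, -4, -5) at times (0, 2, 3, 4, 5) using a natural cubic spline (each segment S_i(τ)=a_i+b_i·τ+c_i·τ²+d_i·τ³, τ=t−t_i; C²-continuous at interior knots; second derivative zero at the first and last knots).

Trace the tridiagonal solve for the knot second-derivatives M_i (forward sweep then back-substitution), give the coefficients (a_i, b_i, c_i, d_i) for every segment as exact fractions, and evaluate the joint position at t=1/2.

  seg 0: a=-5 b=78/43 c=0 d=51/172
  seg 1: a=1 b=231/43 c=153/86 d=-357/86
  seg 2: a=4 b=-303/86 c=-459/43 d=533/86
  seg 3: a=-4 b=-270/43 c=681/86 d=-227/86
S(1/2) = -5581/1376

Δ: Δ0=3, Δ1=3, Δ2=-8, Δ3=-1
row 1: diag=6, rhs=0; c'=1/6, d'=0
row 2: denom=4−1·1/6=23/6; d'=(-66−1·0)/(23/6)=-396/23
row 3: denom=4−1·6/23=86/23; d'=(42−1·-396/23)/(86/23)=681/43
back: M3=681/43
back: M2=-396/23−6/23·681/43=-918/43
back: M1=0−1/6·-918/43=153/43
M: M0=0, M1=153/43, M2=-918/43, M3=681/43, M4=0
seg 0: a=-5, c=M0/2=0, d=(M1−M0)/(6·2)=51/172, b=Δ0−h0·(2M0+M1)/6=78/43
seg 1: a=1, c=M1/2=153/86, d=(M2−M1)/(6·1)=-357/86, b=Δ1−h1·(2M1+M2)/6=231/43
seg 2: a=4, c=M2/2=-459/43, d=(M3−M2)/(6·1)=533/86, b=Δ2−h2·(2M2+M3)/6=-303/86
seg 3: a=-4, c=M3/2=681/86, d=(M4−M3)/(6·1)=-227/86, b=Δ3−h3·(2M3+M4)/6=-270/43
t_q=1/2 → seg 0, τ=1/2; S=-5+78/43·τ+0·τ²+51/172·τ³=-5581/1376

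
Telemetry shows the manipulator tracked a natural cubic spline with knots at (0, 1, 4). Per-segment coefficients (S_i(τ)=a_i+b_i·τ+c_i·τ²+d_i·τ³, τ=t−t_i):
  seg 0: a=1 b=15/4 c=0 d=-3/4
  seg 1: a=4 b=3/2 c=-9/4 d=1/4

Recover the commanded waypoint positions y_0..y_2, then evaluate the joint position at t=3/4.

y_0 = S_0(0) = a_0 = 1
y_1 = S_1(0) = a_1 = 4
y_2 = S_1(3) = -5
t_q=3/4 is in segment 0 (τ=3/4); S_0(τ)=895/256

y_0=1 y_1=4 y_2=-5
S(3/4) = 895/256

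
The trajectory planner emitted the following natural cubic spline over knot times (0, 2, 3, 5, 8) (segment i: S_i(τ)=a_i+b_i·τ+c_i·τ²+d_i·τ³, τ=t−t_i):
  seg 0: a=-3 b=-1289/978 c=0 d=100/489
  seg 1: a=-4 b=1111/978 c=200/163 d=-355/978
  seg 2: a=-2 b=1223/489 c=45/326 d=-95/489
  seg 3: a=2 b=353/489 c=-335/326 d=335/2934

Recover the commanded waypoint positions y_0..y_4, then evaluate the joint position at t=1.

y_0=-3 y_1=-4 y_2=-2 y_3=2 y_4=-2
S(1) = -1341/326

y_0 = S_0(0) = a_0 = -3
y_1 = S_1(0) = a_1 = -4
y_2 = S_2(0) = a_2 = -2
y_3 = S_3(0) = a_3 = 2
y_4 = S_3(3) = -2
t_q=1 is in segment 0 (τ=1); S_0(τ)=-1341/326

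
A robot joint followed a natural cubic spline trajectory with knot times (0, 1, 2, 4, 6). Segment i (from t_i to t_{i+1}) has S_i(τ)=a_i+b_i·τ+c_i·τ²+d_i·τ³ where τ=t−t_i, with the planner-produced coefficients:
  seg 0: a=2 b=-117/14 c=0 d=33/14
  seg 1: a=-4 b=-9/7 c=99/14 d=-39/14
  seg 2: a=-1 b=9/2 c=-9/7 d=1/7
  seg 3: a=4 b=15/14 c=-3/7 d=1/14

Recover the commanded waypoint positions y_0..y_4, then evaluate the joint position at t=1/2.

y_0=2 y_1=-4 y_2=-1 y_3=4 y_4=5
S(1/2) = -211/112

y_0 = S_0(0) = a_0 = 2
y_1 = S_1(0) = a_1 = -4
y_2 = S_2(0) = a_2 = -1
y_3 = S_3(0) = a_3 = 4
y_4 = S_3(2) = 5
t_q=1/2 is in segment 0 (τ=1/2); S_0(τ)=-211/112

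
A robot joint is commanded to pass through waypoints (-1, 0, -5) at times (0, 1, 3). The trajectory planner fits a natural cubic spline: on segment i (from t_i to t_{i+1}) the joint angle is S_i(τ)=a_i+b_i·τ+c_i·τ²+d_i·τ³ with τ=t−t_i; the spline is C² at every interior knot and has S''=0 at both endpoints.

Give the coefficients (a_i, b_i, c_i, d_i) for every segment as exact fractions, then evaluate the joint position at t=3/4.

  seg 0: a=-1 b=19/12 c=0 d=-7/12
  seg 1: a=0 b=-1/6 c=-7/4 d=7/24
S(3/4) = -15/256

Δ: Δ0=1, Δ1=-5/2
row 1: diag=6, rhs=-21; c'=1/3, d'=-7/2
back: M1=-7/2
M: M0=0, M1=-7/2, M2=0
seg 0: a=-1, c=M0/2=0, d=(M1−M0)/(6·1)=-7/12, b=Δ0−h0·(2M0+M1)/6=19/12
seg 1: a=0, c=M1/2=-7/4, d=(M2−M1)/(6·2)=7/24, b=Δ1−h1·(2M1+M2)/6=-1/6
t_q=3/4 → seg 0, τ=3/4; S=-1+19/12·τ+0·τ²+-7/12·τ³=-15/256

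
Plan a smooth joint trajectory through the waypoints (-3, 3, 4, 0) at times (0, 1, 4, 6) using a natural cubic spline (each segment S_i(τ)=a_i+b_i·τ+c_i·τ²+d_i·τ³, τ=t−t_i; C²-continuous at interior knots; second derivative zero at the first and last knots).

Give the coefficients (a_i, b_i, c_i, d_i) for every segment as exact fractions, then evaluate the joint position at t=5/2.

  seg 0: a=-3 b=1427/213 c=0 d=-149/213
  seg 1: a=3 b=980/213 c=-149/71 d=16/71
  seg 2: a=4 b=-406/213 c=-5/71 d=5/426
S(5/2) = 1687/284

Δ: Δ0=6, Δ1=1/3, Δ2=-2
row 1: diag=8, rhs=-34; c'=3/8, d'=-17/4
row 2: denom=10−3·3/8=71/8; d'=(-14−3·-17/4)/(71/8)=-10/71
back: M2=-10/71
back: M1=-17/4−3/8·-10/71=-298/71
M: M0=0, M1=-298/71, M2=-10/71, M3=0
seg 0: a=-3, c=M0/2=0, d=(M1−M0)/(6·1)=-149/213, b=Δ0−h0·(2M0+M1)/6=1427/213
seg 1: a=3, c=M1/2=-149/71, d=(M2−M1)/(6·3)=16/71, b=Δ1−h1·(2M1+M2)/6=980/213
seg 2: a=4, c=M2/2=-5/71, d=(M3−M2)/(6·2)=5/426, b=Δ2−h2·(2M2+M3)/6=-406/213
t_q=5/2 → seg 1, τ=3/2; S=3+980/213·τ+-149/71·τ²+16/71·τ³=1687/284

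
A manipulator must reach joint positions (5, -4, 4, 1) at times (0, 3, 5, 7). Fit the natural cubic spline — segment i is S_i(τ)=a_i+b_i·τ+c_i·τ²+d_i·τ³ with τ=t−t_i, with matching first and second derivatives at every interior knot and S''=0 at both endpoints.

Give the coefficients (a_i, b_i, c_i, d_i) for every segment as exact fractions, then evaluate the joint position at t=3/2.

Δ: Δ0=-3, Δ1=4, Δ2=-3/2
row 1: diag=10, rhs=42; c'=1/5, d'=21/5
row 2: denom=8−2·1/5=38/5; d'=(-33−2·21/5)/(38/5)=-207/38
back: M2=-207/38
back: M1=21/5−1/5·-207/38=201/38
M: M0=0, M1=201/38, M2=-207/38, M3=0
seg 0: a=5, c=M0/2=0, d=(M1−M0)/(6·3)=67/228, b=Δ0−h0·(2M0+M1)/6=-429/76
seg 1: a=-4, c=M1/2=201/76, d=(M2−M1)/(6·2)=-17/19, b=Δ1−h1·(2M1+M2)/6=87/38
seg 2: a=4, c=M2/2=-207/76, d=(M3−M2)/(6·2)=69/152, b=Δ2−h2·(2M2+M3)/6=81/38
t_q=3/2 → seg 0, τ=3/2; S=5+-429/76·τ+0·τ²+67/228·τ³=-1505/608

  seg 0: a=5 b=-429/76 c=0 d=67/228
  seg 1: a=-4 b=87/38 c=201/76 d=-17/19
  seg 2: a=4 b=81/38 c=-207/76 d=69/152
S(3/2) = -1505/608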